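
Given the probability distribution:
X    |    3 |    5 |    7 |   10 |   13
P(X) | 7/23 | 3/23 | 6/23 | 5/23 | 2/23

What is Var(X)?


E[X] = 154/23
E[X²] = 1270/23
Var(X) = E[X²] - (E[X])² = 1270/23 - 23716/529 = 5494/529

Var(X) = 5494/529 ≈ 10.3856


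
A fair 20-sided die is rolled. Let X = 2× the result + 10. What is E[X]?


E[die] = (1+20)/2 = 21/2
E[X] = 2×21/2 + 10 = 31

E[X] = 31


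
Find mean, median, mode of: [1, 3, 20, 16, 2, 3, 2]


Sorted: [1, 2, 2, 3, 3, 16, 20]
Mean = 47/7
Median = 3
Freq: {1: 1, 3: 2, 20: 1, 16: 1, 2: 2}
Mode: [2, 3]

Mean=47/7, Median=3, Mode=[2, 3]


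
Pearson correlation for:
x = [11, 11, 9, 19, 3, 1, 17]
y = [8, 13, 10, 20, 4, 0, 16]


n=7, Σx=71, Σy=71, Σxy=985, Σx²=983, Σy²=1005
r = (7×985 - 71×71)/√((7×983 - 71²)(7×1005 - 71²))
= 1854/√(1840×1994) = 1854/√3668960 ≈ 1854/1915.4529 ≈ 0.9679

r ≈ 0.9679


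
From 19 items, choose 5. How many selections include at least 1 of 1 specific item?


Complement: C(19,5) - C(18,5) = 11628 - 8568 = 3060

3060


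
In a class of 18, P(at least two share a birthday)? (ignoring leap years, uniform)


P(all different) = Π(365-i)/365 for i=0..17
= 0.653089
P(match) = 1 - 0.653089 = 0.346911

P ≈ 0.3469 ≈ 34.69%


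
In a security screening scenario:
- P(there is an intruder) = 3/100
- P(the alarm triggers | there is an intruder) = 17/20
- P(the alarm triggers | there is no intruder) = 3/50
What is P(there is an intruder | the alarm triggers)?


Using Bayes' theorem:
P(A|B) = P(B|A)·P(A) / P(B)

P(the alarm triggers) = 17/20 × 3/100 + 3/50 × 97/100
= 51/2000 + 291/5000 = 837/10000

P(there is an intruder|the alarm triggers) = (51/2000) / (837/10000) = 85/279

P(there is an intruder|the alarm triggers) = 85/279 ≈ 30.47%


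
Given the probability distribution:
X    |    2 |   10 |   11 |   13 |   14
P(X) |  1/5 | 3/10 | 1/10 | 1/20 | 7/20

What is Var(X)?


E[X] = 201/20
E[X²] = 2399/20
Var(X) = E[X²] - (E[X])² = 2399/20 - 40401/400 = 7579/400

Var(X) = 7579/400 ≈ 18.9475


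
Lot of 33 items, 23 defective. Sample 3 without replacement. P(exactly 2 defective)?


Hypergeometric: C(23,2)×C(10,1)/C(33,3)
= 253×10/5456 = 115/248

P(X=2) = 115/248 ≈ 46.37%


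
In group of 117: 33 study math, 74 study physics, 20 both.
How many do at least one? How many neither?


|A∪B| = 33+74-20 = 87
Neither = 117-87 = 30

At least one: 87; Neither: 30


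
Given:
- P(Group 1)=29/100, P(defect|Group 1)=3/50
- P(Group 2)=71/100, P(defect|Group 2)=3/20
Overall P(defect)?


P(B) = Σ P(B|Aᵢ)×P(Aᵢ)
  3/50×29/100 = 87/5000
  3/20×71/100 = 213/2000
Sum = 1239/10000

P(defect) = 1239/10000 ≈ 12.39%


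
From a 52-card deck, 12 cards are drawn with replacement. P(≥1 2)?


P(not a 2) = 48/52 = 12/13
P(none in 12 draws) = (12/13)^12 = 8916100448256/23298085122481
P(≥1 2) = 1 - 8916100448256/23298085122481 = 14381984674225/23298085122481

P = 14381984674225/23298085122481 ≈ 61.73%


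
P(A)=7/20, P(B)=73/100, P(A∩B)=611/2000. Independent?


P(A)×P(B) = 511/2000
P(A∩B) = 611/2000
Not equal → NOT independent

No, not independent


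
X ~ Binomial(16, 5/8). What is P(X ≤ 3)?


P(X ≤ 3) = Σ P(X=i) for i=0..3
P(X=0) = 43046721/281474976710656
P(X=1) = 71744535/17592186044416
P(X=2) = 1793613375/35184372088832
P(X=3) = 6975163125/17592186044416
Sum = 127142476281/281474976710656

P(X ≤ 3) = 127142476281/281474976710656 ≈ 0.05%


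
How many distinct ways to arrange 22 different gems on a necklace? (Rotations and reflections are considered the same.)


Free circular arrangements: rotations and reflections both identified.
(n-1)!/2 = 21!/2 = 51090942171709440000/2 = 25545471085854720000

25545471085854720000


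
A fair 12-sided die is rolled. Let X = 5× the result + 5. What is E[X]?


E[die] = (1+12)/2 = 13/2
E[X] = 5×13/2 + 5 = 75/2

E[X] = 75/2


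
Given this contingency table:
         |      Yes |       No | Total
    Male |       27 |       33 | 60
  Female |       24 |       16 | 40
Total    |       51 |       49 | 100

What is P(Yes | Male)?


P(Yes | Male) = 27/(27+33) = 27/60 = 9/20

P(Yes|Male) = 9/20 ≈ 45.00%


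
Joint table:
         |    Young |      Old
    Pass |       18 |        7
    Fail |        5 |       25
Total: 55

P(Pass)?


P(Pass) = (18+7)/55 = 25/55 = 5/11

P(Pass) = 5/11 ≈ 45.45%


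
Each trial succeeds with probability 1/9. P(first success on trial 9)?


Geometric: P(X=9) = (1-p)^(k-1)×p = (8/9)^8×1/9 = 16777216/387420489

P(X=9) = 16777216/387420489 ≈ 4.33%


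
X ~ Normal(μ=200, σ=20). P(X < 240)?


z = (240-200)/20 = 2.0
P(Z < 2.0) = 0.9772

P(X < 240) ≈ 0.9772


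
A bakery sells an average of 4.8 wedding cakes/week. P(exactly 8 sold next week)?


Poisson(λ=4.8): P(X=8) = e^(-λ)×λ^k/k!
= e^(-4.8) × 4.8^8 / 8!
≈ 0.008229747049 × 281792.804291 / 40320 ≈ 0.057517

P(X=8) ≈ 0.057517 ≈ 5.75%


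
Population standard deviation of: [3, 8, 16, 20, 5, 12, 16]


Mean = 80/7
  (3-80/7)²=3481/49
  (8-80/7)²=576/49
  (16-80/7)²=1024/49
  (20-80/7)²=3600/49
  (5-80/7)²=2025/49
  (12-80/7)²=16/49
  (16-80/7)²=1024/49
Σ(x-μ)² = 1678/7
σ² = (1678/7)/7 = 1678/49

σ = √(1678/49) ≈ 5.8519


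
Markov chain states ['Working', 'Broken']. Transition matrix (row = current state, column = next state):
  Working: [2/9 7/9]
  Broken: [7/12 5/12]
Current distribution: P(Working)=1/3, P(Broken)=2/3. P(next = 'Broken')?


P(next=Broken) = Σᵢ P(now=i)×P(i→Broken)
= 1/3×7/9 + 2/3×5/12
= 7/27 + 5/18 = 29/54

P = 29/54 ≈ 0.5370


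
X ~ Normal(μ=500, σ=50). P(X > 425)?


z = (425-500)/50 = -1.5
P(X > 425) = 1 - P(Z ≤ -1.5) = 1 - 0.0668 = 0.9332

P(X > 425) ≈ 0.9332


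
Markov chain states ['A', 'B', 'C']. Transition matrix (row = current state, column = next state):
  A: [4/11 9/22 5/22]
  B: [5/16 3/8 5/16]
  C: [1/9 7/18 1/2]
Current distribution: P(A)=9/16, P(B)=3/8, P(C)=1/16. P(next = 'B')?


P(next=B) = Σᵢ P(now=i)×P(i→B)
= 9/16×9/22 + 3/8×3/8 + 1/16×7/18
= 81/352 + 9/64 + 7/288 = 2503/6336

P = 2503/6336 ≈ 0.3950


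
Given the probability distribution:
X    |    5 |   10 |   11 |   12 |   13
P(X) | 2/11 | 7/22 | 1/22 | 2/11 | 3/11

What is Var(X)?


E[X] = 227/22
E[X²] = 2511/22
Var(X) = E[X²] - (E[X])² = 2511/22 - 51529/484 = 3713/484

Var(X) = 3713/484 ≈ 7.6715


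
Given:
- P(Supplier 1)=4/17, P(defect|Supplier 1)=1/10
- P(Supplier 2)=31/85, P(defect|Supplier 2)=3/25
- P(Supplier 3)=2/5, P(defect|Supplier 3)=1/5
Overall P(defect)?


P(B) = Σ P(B|Aᵢ)×P(Aᵢ)
  1/10×4/17 = 2/85
  3/25×31/85 = 93/2125
  1/5×2/5 = 2/25
Sum = 313/2125

P(defect) = 313/2125 ≈ 14.73%


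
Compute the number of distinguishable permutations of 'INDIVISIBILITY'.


Letters: 14, freq: {'I': 6, 'N': 1, 'D': 1, 'V': 1, 'S': 1, 'B': 1, 'L': 1, 'T': 1, 'Y': 1}
14!/(6!×1!×1!×1!×1!×1!×1!×1!×1!) = 87178291200/720 = 121080960

121080960


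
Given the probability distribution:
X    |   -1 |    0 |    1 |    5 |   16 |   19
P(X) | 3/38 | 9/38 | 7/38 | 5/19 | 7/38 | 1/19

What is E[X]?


E[X] = Σ x·P(X=x)
= (-1)×(3/38) + (0)×(9/38) + (1)×(7/38) + (5)×(5/19) + (16)×(7/38) + (19)×(1/19)
= 102/19

E[X] = 102/19


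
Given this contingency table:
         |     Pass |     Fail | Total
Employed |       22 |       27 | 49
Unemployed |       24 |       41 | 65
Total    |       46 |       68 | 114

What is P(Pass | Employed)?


P(Pass | Employed) = 22/(22+27) = 22/49

P(Pass|Employed) = 22/49 ≈ 44.90%


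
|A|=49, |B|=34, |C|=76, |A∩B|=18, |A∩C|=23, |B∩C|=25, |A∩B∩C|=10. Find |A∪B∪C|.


|A∪B∪C| = 49+34+76-18-23-25+10 = 103

|A∪B∪C| = 103


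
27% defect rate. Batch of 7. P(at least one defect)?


P(all good) = (73/100)^7 = 11047398519097/100000000000000
P(≥1 defect) = 88952601480903/100000000000000

P = 88952601480903/100000000000000 ≈ 88.95%


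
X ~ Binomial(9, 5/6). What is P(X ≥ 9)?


P(X ≥ 9) = Σ P(X=i) for i=9..9
P(X=9) = 1953125/10077696
Sum = 1953125/10077696

P(X ≥ 9) = 1953125/10077696 ≈ 19.38%


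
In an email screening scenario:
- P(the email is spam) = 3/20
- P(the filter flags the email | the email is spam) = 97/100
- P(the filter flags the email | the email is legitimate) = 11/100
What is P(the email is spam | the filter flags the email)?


Using Bayes' theorem:
P(A|B) = P(B|A)·P(A) / P(B)

P(the filter flags the email) = 97/100 × 3/20 + 11/100 × 17/20
= 291/2000 + 187/2000 = 239/1000

P(the email is spam|the filter flags the email) = (291/2000) / (239/1000) = 291/478

P(the email is spam|the filter flags the email) = 291/478 ≈ 60.88%


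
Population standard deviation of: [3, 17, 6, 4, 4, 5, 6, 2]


Mean = 47/8
  (3-47/8)²=529/64
  (17-47/8)²=7921/64
  (6-47/8)²=1/64
  (4-47/8)²=225/64
  (4-47/8)²=225/64
  (5-47/8)²=49/64
  (6-47/8)²=1/64
  (2-47/8)²=961/64
Σ(x-μ)² = 1239/8
σ² = (1239/8)/8 = 1239/64

σ = √(1239/64) ≈ 4.3999


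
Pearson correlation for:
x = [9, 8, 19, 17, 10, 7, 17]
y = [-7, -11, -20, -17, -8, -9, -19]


n=7, Σx=87, Σy=-91, Σxy=-1286, Σx²=1233, Σy²=1365
r = (7×(-1286) - 87×(-91))/√((7×1233 - 87²)(7×1365 - (-91)²))
= -1085/√(1062×1274) = -1085/√1352988 ≈ -1085/1163.1801 ≈ -0.9328

r ≈ -0.9328


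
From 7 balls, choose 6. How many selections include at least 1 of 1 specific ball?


Complement: C(7,6) - C(6,6) = 7 - 1 = 6

6


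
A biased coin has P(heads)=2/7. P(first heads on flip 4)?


Geometric: P(X=4) = (1-p)^(k-1)×p = (5/7)^3×2/7 = 250/2401

P(X=4) = 250/2401 ≈ 10.41%


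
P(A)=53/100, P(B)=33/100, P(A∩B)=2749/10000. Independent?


P(A)×P(B) = 1749/10000
P(A∩B) = 2749/10000
Not equal → NOT independent

No, not independent


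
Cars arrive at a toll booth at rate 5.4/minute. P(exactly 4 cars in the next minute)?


Poisson(λ=5.4): P(X=4) = e^(-λ)×λ^k/k!
= e^(-5.4) × 5.4^4 / 4!
≈ 0.004516580943 × 850.3056 / 24 ≈ 0.160020

P(X=4) ≈ 0.160020 ≈ 16.00%


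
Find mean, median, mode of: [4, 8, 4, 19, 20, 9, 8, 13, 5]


Sorted: [4, 4, 5, 8, 8, 9, 13, 19, 20]
Mean = 90/9 = 10
Median = 8
Freq: {4: 2, 8: 2, 19: 1, 20: 1, 9: 1, 13: 1, 5: 1}
Mode: [4, 8]

Mean=10, Median=8, Mode=[4, 8]


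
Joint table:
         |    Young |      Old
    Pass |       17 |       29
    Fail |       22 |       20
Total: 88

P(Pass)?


P(Pass) = (17+29)/88 = 46/88 = 23/44

P(Pass) = 23/44 ≈ 52.27%


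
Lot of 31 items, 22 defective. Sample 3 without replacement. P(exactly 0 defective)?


Hypergeometric: C(22,0)×C(9,3)/C(31,3)
= 1×84/4495 = 84/4495

P(X=0) = 84/4495 ≈ 1.87%


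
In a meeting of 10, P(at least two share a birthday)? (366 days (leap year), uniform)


P(all different) = Π(366-i)/366 for i=0..9
= 0.883355
P(match) = 1 - 0.883355 = 0.116645

P ≈ 0.1166 ≈ 11.66%


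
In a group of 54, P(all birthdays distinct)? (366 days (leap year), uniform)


P(all different) = Π(366-i)/366 for i=0..53
= (366/366)×(365/366)×...×(313/366)
= 0.016316

P ≈ 0.0163 ≈ 1.63%


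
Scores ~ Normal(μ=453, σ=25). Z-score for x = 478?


z = (x - μ)/σ = (478 - 453)/25 = 1.0

z = 1.0


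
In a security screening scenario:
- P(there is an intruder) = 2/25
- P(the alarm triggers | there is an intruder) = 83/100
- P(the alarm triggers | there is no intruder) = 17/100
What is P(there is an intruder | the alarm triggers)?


Using Bayes' theorem:
P(A|B) = P(B|A)·P(A) / P(B)

P(the alarm triggers) = 83/100 × 2/25 + 17/100 × 23/25
= 83/1250 + 391/2500 = 557/2500

P(there is an intruder|the alarm triggers) = (83/1250) / (557/2500) = 166/557

P(there is an intruder|the alarm triggers) = 166/557 ≈ 29.80%


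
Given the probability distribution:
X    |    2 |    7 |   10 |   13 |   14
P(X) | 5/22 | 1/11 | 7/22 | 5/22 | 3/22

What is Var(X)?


E[X] = 201/22
E[X²] = 2251/22
Var(X) = E[X²] - (E[X])² = 2251/22 - 40401/484 = 9121/484

Var(X) = 9121/484 ≈ 18.8450


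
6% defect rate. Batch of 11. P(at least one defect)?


P(all good) = (47/50)^11 = 2472159215084012303/4882812500000000000
P(≥1 defect) = 2410653284915987697/4882812500000000000

P = 2410653284915987697/4882812500000000000 ≈ 49.37%


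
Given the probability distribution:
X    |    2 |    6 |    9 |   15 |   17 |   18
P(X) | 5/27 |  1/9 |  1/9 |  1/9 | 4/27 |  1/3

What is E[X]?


E[X] = Σ x·P(X=x)
= (2)×(5/27) + (6)×(1/9) + (9)×(1/9) + (15)×(1/9) + (17)×(4/27) + (18)×(1/3)
= 110/9

E[X] = 110/9


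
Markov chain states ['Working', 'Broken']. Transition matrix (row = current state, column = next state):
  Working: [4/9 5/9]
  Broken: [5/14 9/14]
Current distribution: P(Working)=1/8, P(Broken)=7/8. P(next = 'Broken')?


P(next=Broken) = Σᵢ P(now=i)×P(i→Broken)
= 1/8×5/9 + 7/8×9/14
= 5/72 + 9/16 = 91/144

P = 91/144 ≈ 0.6319


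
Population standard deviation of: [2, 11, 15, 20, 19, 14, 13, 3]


Mean = 97/8
  (2-97/8)²=6561/64
  (11-97/8)²=81/64
  (15-97/8)²=529/64
  (20-97/8)²=3969/64
  (19-97/8)²=3025/64
  (14-97/8)²=225/64
  (13-97/8)²=49/64
  (3-97/8)²=5329/64
Σ(x-μ)² = 2471/8
σ² = (2471/8)/8 = 2471/64

σ = √(2471/64) ≈ 6.2136


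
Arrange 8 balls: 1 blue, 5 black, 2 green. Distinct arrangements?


8!/(1!×5!×2!) = 168

168


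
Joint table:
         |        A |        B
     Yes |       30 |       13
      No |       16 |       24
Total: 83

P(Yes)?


P(Yes) = (30+13)/83 = 43/83

P(Yes) = 43/83 ≈ 51.81%


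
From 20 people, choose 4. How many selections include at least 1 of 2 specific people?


Complement: C(20,4) - C(18,4) = 4845 - 3060 = 1785

1785


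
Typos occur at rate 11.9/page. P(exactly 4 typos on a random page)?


Poisson(λ=11.9): P(X=4) = e^(-λ)×λ^k/k!
= e^(-11.9) × 11.9^4 / 4!
≈ 6.790404807e-06 × 20053.3921 / 24 ≈ 0.005674

P(X=4) ≈ 0.005674 ≈ 0.57%


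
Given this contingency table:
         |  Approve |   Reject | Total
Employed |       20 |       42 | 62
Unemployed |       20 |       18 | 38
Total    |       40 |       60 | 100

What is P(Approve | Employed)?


P(Approve | Employed) = 20/(20+42) = 20/62 = 10/31

P(Approve|Employed) = 10/31 ≈ 32.26%


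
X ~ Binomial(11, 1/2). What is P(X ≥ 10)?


P(X ≥ 10) = Σ P(X=i) for i=10..11
P(X=10) = 11/2048
P(X=11) = 1/2048
Sum = 3/512

P(X ≥ 10) = 3/512 ≈ 0.59%


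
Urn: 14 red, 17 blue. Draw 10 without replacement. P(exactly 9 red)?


Hypergeometric: C(14,9)×C(17,1)/C(31,10)
= 2002×17/44352165 = 238/310155

P(X=9) = 238/310155 ≈ 0.08%


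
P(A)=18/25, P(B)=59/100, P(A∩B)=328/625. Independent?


P(A)×P(B) = 531/1250
P(A∩B) = 328/625
Not equal → NOT independent

No, not independent


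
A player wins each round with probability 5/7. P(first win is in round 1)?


Geometric: P(X=1) = (1-p)^(k-1)×p = (2/7)^0×5/7 = 5/7

P(X=1) = 5/7 ≈ 71.43%


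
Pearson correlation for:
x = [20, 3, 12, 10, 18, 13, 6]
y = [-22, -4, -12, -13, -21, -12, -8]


n=7, Σx=82, Σy=-92, Σxy=-1308, Σx²=1182, Σy²=1462
r = (7×(-1308) - 82×(-92))/√((7×1182 - 82²)(7×1462 - (-92)²))
= -1612/√(1550×1770) = -1612/√2743500 ≈ -1612/1656.3514 ≈ -0.9732

r ≈ -0.9732


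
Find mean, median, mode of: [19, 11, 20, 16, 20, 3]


Sorted: [3, 11, 16, 19, 20, 20]
Mean = 89/6
Median = 35/2
Freq: {19: 1, 11: 1, 20: 2, 16: 1, 3: 1}
Mode: [20]

Mean=89/6, Median=35/2, Mode=20


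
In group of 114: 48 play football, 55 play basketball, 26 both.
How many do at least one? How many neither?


|A∪B| = 48+55-26 = 77
Neither = 114-77 = 37

At least one: 77; Neither: 37


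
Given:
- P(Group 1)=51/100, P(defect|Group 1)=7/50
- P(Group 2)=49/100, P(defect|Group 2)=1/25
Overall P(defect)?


P(B) = Σ P(B|Aᵢ)×P(Aᵢ)
  7/50×51/100 = 357/5000
  1/25×49/100 = 49/2500
Sum = 91/1000

P(defect) = 91/1000 ≈ 9.10%


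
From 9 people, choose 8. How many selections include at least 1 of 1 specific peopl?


Complement: C(9,8) - C(8,8) = 9 - 1 = 8

8


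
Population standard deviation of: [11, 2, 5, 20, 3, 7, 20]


Mean = 68/7
  (11-68/7)²=81/49
  (2-68/7)²=2916/49
  (5-68/7)²=1089/49
  (20-68/7)²=5184/49
  (3-68/7)²=2209/49
  (7-68/7)²=361/49
  (20-68/7)²=5184/49
Σ(x-μ)² = 2432/7
σ² = (2432/7)/7 = 2432/49

σ = √(2432/49) ≈ 7.0450


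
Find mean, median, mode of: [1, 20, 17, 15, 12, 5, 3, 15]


Sorted: [1, 3, 5, 12, 15, 15, 17, 20]
Mean = 88/8 = 11
Median = 27/2
Freq: {1: 1, 20: 1, 17: 1, 15: 2, 12: 1, 5: 1, 3: 1}
Mode: [15]

Mean=11, Median=27/2, Mode=15


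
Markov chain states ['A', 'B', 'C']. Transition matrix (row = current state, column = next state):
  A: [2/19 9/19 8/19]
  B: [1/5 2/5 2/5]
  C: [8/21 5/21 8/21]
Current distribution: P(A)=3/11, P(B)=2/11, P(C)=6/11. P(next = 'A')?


P(next=A) = Σᵢ P(now=i)×P(i→A)
= 3/11×2/19 + 2/11×1/5 + 6/11×8/21
= 6/209 + 2/55 + 16/77 = 1996/7315

P = 1996/7315 ≈ 0.2729


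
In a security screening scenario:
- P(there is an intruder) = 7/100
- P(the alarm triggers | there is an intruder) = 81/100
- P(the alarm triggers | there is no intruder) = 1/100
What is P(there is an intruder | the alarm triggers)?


Using Bayes' theorem:
P(A|B) = P(B|A)·P(A) / P(B)

P(the alarm triggers) = 81/100 × 7/100 + 1/100 × 93/100
= 567/10000 + 93/10000 = 33/500

P(there is an intruder|the alarm triggers) = (567/10000) / (33/500) = 189/220

P(there is an intruder|the alarm triggers) = 189/220 ≈ 85.91%


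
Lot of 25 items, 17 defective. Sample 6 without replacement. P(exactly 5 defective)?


Hypergeometric: C(17,5)×C(8,1)/C(25,6)
= 6188×8/177100 = 1768/6325

P(X=5) = 1768/6325 ≈ 27.95%


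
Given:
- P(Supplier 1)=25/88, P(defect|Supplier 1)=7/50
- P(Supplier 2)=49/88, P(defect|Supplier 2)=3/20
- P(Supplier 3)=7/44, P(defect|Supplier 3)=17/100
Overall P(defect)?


P(B) = Σ P(B|Aᵢ)×P(Aᵢ)
  7/50×25/88 = 7/176
  3/20×49/88 = 147/1760
  17/100×7/44 = 119/4400
Sum = 1323/8800

P(defect) = 1323/8800 ≈ 15.03%


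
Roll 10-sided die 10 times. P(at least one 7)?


P(no 7)^10 = (9/10)^10 = 3486784401/10000000000
P(≥1) = 1 - 3486784401/10000000000 = 6513215599/10000000000

P = 6513215599/10000000000 ≈ 65.13%


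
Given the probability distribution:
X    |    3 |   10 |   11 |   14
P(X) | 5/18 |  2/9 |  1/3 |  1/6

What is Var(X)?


E[X] = 163/18
E[X²] = 1759/18
Var(X) = E[X²] - (E[X])² = 1759/18 - 26569/324 = 5093/324

Var(X) = 5093/324 ≈ 15.7191


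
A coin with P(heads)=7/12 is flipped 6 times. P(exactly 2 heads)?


Binomial: P(X=2) = C(6,2)×p^2×(1-p)^4
= 15 × 49/144 × 625/20736 = 153125/995328

P(X=2) = 153125/995328 ≈ 15.38%


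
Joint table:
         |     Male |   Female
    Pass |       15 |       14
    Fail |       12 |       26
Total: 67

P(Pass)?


P(Pass) = (15+14)/67 = 29/67

P(Pass) = 29/67 ≈ 43.28%


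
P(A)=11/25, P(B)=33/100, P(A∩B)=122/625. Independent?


P(A)×P(B) = 363/2500
P(A∩B) = 122/625
Not equal → NOT independent

No, not independent


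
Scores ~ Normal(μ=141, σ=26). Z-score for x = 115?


z = (x - μ)/σ = (115 - 141)/26 = -1.0

z = -1.0


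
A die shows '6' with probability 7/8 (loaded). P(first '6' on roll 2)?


Geometric: P(X=2) = (1-p)^(k-1)×p = (1/8)^1×7/8 = 7/64

P(X=2) = 7/64 ≈ 10.94%


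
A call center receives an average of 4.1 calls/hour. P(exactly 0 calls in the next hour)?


Poisson(λ=4.1): P(X=0) = e^(-λ)×λ^k/k!
= e^(-4.1) × 4.1^0 / 0!
≈ 0.0165726754 × 1 / 1 ≈ 0.016573

P(X=0) ≈ 0.016573 ≈ 1.66%


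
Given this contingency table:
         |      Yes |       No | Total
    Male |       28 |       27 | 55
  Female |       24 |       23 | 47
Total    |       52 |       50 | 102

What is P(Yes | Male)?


P(Yes | Male) = 28/(28+27) = 28/55

P(Yes|Male) = 28/55 ≈ 50.91%


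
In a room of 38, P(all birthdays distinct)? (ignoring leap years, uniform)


P(all different) = Π(365-i)/365 for i=0..37
= (365/365)×(364/365)×...×(328/365)
= 0.135932

P ≈ 0.1359 ≈ 13.59%


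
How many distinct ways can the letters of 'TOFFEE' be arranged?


Letters: 6, freq: {'T': 1, 'O': 1, 'F': 2, 'E': 2}
6!/(1!×1!×2!×2!) = 720/4 = 180

180


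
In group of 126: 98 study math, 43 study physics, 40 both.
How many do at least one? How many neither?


|A∪B| = 98+43-40 = 101
Neither = 126-101 = 25

At least one: 101; Neither: 25


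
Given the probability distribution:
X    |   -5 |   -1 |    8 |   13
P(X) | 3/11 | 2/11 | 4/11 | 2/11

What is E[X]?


E[X] = Σ x·P(X=x)
= (-5)×(3/11) + (-1)×(2/11) + (8)×(4/11) + (13)×(2/11)
= 41/11

E[X] = 41/11


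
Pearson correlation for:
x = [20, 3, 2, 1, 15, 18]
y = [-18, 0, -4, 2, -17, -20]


n=6, Σx=59, Σy=-57, Σxy=-981, Σx²=963, Σy²=1033
r = (6×(-981) - 59×(-57))/√((6×963 - 59²)(6×1033 - (-57)²))
= -2523/√(2297×2949) = -2523/√6773853 ≈ -2523/2602.6627 ≈ -0.9694

r ≈ -0.9694


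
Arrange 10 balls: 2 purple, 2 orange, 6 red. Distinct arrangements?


10!/(2!×2!×6!) = 1260

1260


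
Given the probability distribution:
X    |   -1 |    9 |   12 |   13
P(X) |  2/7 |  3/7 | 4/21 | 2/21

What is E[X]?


E[X] = Σ x·P(X=x)
= (-1)×(2/7) + (9)×(3/7) + (12)×(4/21) + (13)×(2/21)
= 149/21

E[X] = 149/21


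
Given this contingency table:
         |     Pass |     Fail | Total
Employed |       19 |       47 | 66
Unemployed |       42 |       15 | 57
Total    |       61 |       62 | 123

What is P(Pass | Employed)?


P(Pass | Employed) = 19/(19+47) = 19/66

P(Pass|Employed) = 19/66 ≈ 28.79%


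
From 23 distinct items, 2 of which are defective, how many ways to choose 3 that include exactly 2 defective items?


Choose 2 of the 2 defective items and 1 of the other 21 items:
C(2,2)×C(21,1) = 1×21 = 21

21


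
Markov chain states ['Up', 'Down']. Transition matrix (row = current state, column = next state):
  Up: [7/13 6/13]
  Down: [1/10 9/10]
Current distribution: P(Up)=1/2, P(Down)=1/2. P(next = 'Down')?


P(next=Down) = Σᵢ P(now=i)×P(i→Down)
= 1/2×6/13 + 1/2×9/10
= 3/13 + 9/20 = 177/260

P = 177/260 ≈ 0.6808


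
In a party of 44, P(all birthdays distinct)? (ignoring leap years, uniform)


P(all different) = Π(365-i)/365 for i=0..43
= (365/365)×(364/365)×...×(322/365)
= 0.067115

P ≈ 0.0671 ≈ 6.71%


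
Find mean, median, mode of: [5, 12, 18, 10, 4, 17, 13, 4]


Sorted: [4, 4, 5, 10, 12, 13, 17, 18]
Mean = 83/8
Median = 11
Freq: {5: 1, 12: 1, 18: 1, 10: 1, 4: 2, 17: 1, 13: 1}
Mode: [4]

Mean=83/8, Median=11, Mode=4


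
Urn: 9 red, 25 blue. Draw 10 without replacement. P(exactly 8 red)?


Hypergeometric: C(9,8)×C(25,2)/C(34,10)
= 9×300/131128140 = 45/2185469

P(X=8) = 45/2185469 ≈ 0.00%


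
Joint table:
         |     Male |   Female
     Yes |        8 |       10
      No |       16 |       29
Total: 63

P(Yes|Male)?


P(Yes|Male) = 8/(8+16) = 8/24 = 1/3

P = 1/3 ≈ 33.33%


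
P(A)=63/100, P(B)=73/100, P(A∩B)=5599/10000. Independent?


P(A)×P(B) = 4599/10000
P(A∩B) = 5599/10000
Not equal → NOT independent

No, not independent


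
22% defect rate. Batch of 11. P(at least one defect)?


P(all good) = (39/50)^11 = 317475837322472439/4882812500000000000
P(≥1 defect) = 4565336662677527561/4882812500000000000

P = 4565336662677527561/4882812500000000000 ≈ 93.50%


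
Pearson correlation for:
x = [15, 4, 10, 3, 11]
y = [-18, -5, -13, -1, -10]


n=5, Σx=43, Σy=-47, Σxy=-533, Σx²=471, Σy²=619
r = (5×(-533) - 43×(-47))/√((5×471 - 43²)(5×619 - (-47)²))
= -644/√(506×886) = -644/√448316 ≈ -644/669.5640 ≈ -0.9618

r ≈ -0.9618


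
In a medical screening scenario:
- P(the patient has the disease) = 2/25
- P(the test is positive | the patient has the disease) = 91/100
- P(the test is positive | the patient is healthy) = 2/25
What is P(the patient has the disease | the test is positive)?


Using Bayes' theorem:
P(A|B) = P(B|A)·P(A) / P(B)

P(the test is positive) = 91/100 × 2/25 + 2/25 × 23/25
= 91/1250 + 46/625 = 183/1250

P(the patient has the disease|the test is positive) = (91/1250) / (183/1250) = 91/183

P(the patient has the disease|the test is positive) = 91/183 ≈ 49.73%


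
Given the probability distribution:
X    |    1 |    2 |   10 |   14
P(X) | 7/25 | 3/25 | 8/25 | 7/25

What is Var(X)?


E[X] = 191/25
E[X²] = 2191/25
Var(X) = E[X²] - (E[X])² = 2191/25 - 36481/625 = 18294/625

Var(X) = 18294/625 ≈ 29.2704


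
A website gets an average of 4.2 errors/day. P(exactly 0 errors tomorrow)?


Poisson(λ=4.2): P(X=0) = e^(-λ)×λ^k/k!
= e^(-4.2) × 4.2^0 / 0!
≈ 0.01499557682 × 1 / 1 ≈ 0.014996

P(X=0) ≈ 0.014996 ≈ 1.50%


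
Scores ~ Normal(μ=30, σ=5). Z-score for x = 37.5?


z = (x - μ)/σ = (37.5 - 30)/5 = 1.5

z = 1.5


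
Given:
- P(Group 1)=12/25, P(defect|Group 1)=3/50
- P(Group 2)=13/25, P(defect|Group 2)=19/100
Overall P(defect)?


P(B) = Σ P(B|Aᵢ)×P(Aᵢ)
  3/50×12/25 = 18/625
  19/100×13/25 = 247/2500
Sum = 319/2500

P(defect) = 319/2500 ≈ 12.76%


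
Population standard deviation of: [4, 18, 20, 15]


Mean = 57/4
  (4-57/4)²=1681/16
  (18-57/4)²=225/16
  (20-57/4)²=529/16
  (15-57/4)²=9/16
Σ(x-μ)² = 611/4
σ² = (611/4)/4 = 611/16

σ = √(611/16) ≈ 6.1796


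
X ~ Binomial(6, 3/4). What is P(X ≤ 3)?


P(X ≤ 3) = Σ P(X=i) for i=0..3
P(X=0) = 1/4096
P(X=1) = 9/2048
P(X=2) = 135/4096
P(X=3) = 135/1024
Sum = 347/2048

P(X ≤ 3) = 347/2048 ≈ 16.94%


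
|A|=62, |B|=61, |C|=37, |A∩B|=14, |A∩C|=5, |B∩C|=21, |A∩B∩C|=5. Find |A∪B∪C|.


|A∪B∪C| = 62+61+37-14-5-21+5 = 125

|A∪B∪C| = 125


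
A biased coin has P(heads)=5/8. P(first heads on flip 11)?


Geometric: P(X=11) = (1-p)^(k-1)×p = (3/8)^10×5/8 = 295245/8589934592

P(X=11) = 295245/8589934592 ≈ 0.00%


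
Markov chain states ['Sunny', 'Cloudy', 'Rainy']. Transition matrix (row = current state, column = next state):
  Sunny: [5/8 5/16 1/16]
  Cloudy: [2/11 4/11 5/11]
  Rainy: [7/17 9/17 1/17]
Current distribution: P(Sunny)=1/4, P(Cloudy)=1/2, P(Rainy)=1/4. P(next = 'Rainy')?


P(next=Rainy) = Σᵢ P(now=i)×P(i→Rainy)
= 1/4×1/16 + 1/2×5/11 + 1/4×1/17
= 1/64 + 5/22 + 1/68 = 3083/11968

P = 3083/11968 ≈ 0.2576


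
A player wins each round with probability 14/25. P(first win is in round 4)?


Geometric: P(X=4) = (1-p)^(k-1)×p = (11/25)^3×14/25 = 18634/390625

P(X=4) = 18634/390625 ≈ 4.77%


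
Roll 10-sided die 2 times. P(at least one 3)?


P(no 3)^2 = (9/10)^2 = 81/100
P(≥1) = 1 - 81/100 = 19/100

P = 19/100 ≈ 19.00%


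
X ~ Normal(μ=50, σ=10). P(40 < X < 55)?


z₁=(40-50)/10=-1.0, z₂=(55-50)/10=0.5
P = Φ(0.5) - Φ(-1.0) = 0.691462 - 0.158655 = 0.532807 ≈ 0.5328

P(40 < X < 55) ≈ 0.5328


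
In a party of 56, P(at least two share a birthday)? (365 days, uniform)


P(all different) = Π(365-i)/365 for i=0..55
= 0.011668
P(match) = 1 - 0.011668 = 0.988332

P ≈ 0.9883 ≈ 98.83%


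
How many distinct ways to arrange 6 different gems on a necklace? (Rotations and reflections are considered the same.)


Free circular arrangements: rotations and reflections both identified.
(n-1)!/2 = 5!/2 = 120/2 = 60

60


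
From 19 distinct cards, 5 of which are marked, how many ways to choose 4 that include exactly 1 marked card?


Choose 1 of the 5 marked cards and 3 of the other 14 cards:
C(5,1)×C(14,3) = 5×364 = 1820

1820


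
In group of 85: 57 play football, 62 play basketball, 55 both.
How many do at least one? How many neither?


|A∪B| = 57+62-55 = 64
Neither = 85-64 = 21

At least one: 64; Neither: 21


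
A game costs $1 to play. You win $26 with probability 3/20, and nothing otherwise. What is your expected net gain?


E[gain] = (26-1)×3/20 + (-1)×17/20
= 15/4 - 17/20 = 29/10

Expected net gain = $29/10 ≈ $2.90


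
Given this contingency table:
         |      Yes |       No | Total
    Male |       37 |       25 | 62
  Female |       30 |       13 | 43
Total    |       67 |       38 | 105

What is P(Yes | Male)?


P(Yes | Male) = 37/(37+25) = 37/62

P(Yes|Male) = 37/62 ≈ 59.68%


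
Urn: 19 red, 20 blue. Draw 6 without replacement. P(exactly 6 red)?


Hypergeometric: C(19,6)×C(20,0)/C(39,6)
= 27132×1/3262623 = 4/481

P(X=6) = 4/481 ≈ 0.83%


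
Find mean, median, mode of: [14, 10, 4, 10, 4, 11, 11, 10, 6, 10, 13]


Sorted: [4, 4, 6, 10, 10, 10, 10, 11, 11, 13, 14]
Mean = 103/11
Median = 10
Freq: {14: 1, 10: 4, 4: 2, 11: 2, 6: 1, 13: 1}
Mode: [10]

Mean=103/11, Median=10, Mode=10


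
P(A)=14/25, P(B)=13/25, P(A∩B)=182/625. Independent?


P(A)×P(B) = 182/625
P(A∩B) = 182/625
Equal ✓ → Independent

Yes, independent


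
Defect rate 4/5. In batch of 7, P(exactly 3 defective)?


Binomial: P(X=3) = C(7,3)×p^3×(1-p)^4
= 35 × 64/125 × 1/625 = 448/15625

P(X=3) = 448/15625 ≈ 2.87%


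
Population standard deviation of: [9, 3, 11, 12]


Mean = 35/4
  (9-35/4)²=1/16
  (3-35/4)²=529/16
  (11-35/4)²=81/16
  (12-35/4)²=169/16
Σ(x-μ)² = 195/4
σ² = (195/4)/4 = 195/16

σ = √(195/16) ≈ 3.4911


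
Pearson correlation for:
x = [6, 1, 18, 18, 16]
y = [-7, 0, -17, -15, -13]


n=5, Σx=59, Σy=-52, Σxy=-826, Σx²=941, Σy²=732
r = (5×(-826) - 59×(-52))/√((5×941 - 59²)(5×732 - (-52)²))
= -1062/√(1224×956) = -1062/√1170144 ≈ -1062/1081.7319 ≈ -0.9818

r ≈ -0.9818


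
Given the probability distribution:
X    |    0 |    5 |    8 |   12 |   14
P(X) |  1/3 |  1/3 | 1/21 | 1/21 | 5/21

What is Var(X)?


E[X] = 125/21
E[X²] = 1363/21
Var(X) = E[X²] - (E[X])² = 1363/21 - 15625/441 = 12998/441

Var(X) = 12998/441 ≈ 29.4739


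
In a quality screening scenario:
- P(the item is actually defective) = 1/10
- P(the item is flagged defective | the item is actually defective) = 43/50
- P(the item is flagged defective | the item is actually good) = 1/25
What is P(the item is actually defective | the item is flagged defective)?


Using Bayes' theorem:
P(A|B) = P(B|A)·P(A) / P(B)

P(the item is flagged defective) = 43/50 × 1/10 + 1/25 × 9/10
= 43/500 + 9/250 = 61/500

P(the item is actually defective|the item is flagged defective) = (43/500) / (61/500) = 43/61

P(the item is actually defective|the item is flagged defective) = 43/61 ≈ 70.49%


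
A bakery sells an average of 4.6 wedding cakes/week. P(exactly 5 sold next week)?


Poisson(λ=4.6): P(X=5) = e^(-λ)×λ^k/k!
= e^(-4.6) × 4.6^5 / 5!
≈ 0.01005183574 × 2059.62976 / 120 ≈ 0.172526

P(X=5) ≈ 0.172526 ≈ 17.25%


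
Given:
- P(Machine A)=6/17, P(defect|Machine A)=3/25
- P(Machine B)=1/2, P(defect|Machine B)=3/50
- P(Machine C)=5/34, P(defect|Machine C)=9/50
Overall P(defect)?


P(B) = Σ P(B|Aᵢ)×P(Aᵢ)
  3/25×6/17 = 18/425
  3/50×1/2 = 3/100
  9/50×5/34 = 9/340
Sum = 42/425

P(defect) = 42/425 ≈ 9.88%


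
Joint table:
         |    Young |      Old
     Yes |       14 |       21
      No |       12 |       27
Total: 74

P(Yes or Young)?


P(Yes∨Young) = P(Yes) + P(Young) - P(Yes∧Young)
= (35 + 26 - 14)/74 = 47/74

P = 47/74 ≈ 63.51%


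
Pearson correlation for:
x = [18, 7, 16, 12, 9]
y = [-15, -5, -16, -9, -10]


n=5, Σx=62, Σy=-55, Σxy=-759, Σx²=854, Σy²=687
r = (5×(-759) - 62×(-55))/√((5×854 - 62²)(5×687 - (-55)²))
= -385/√(426×410) = -385/√174660 ≈ -385/417.9234 ≈ -0.9212

r ≈ -0.9212


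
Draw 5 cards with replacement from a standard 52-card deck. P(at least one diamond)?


P(not a diamond) = 39/52 = 3/4
P(none in 5 draws) = (3/4)^5 = 243/1024
P(≥1 diamond) = 1 - 243/1024 = 781/1024

P = 781/1024 ≈ 76.27%


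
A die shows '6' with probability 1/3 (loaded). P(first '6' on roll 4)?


Geometric: P(X=4) = (1-p)^(k-1)×p = (2/3)^3×1/3 = 8/81

P(X=4) = 8/81 ≈ 9.88%


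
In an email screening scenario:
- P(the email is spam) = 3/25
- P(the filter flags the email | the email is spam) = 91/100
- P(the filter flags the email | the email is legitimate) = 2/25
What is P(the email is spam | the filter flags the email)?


Using Bayes' theorem:
P(A|B) = P(B|A)·P(A) / P(B)

P(the filter flags the email) = 91/100 × 3/25 + 2/25 × 22/25
= 273/2500 + 44/625 = 449/2500

P(the email is spam|the filter flags the email) = (273/2500) / (449/2500) = 273/449

P(the email is spam|the filter flags the email) = 273/449 ≈ 60.80%


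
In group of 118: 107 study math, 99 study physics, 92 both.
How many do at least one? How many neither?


|A∪B| = 107+99-92 = 114
Neither = 118-114 = 4

At least one: 114; Neither: 4


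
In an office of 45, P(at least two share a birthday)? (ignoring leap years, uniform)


P(all different) = Π(365-i)/365 for i=0..44
= 0.059024
P(match) = 1 - 0.059024 = 0.940976

P ≈ 0.9410 ≈ 94.10%


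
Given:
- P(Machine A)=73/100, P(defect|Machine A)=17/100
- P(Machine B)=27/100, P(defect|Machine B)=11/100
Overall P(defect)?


P(B) = Σ P(B|Aᵢ)×P(Aᵢ)
  17/100×73/100 = 1241/10000
  11/100×27/100 = 297/10000
Sum = 769/5000

P(defect) = 769/5000 ≈ 15.38%


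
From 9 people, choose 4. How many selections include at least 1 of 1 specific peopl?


Complement: C(9,4) - C(8,4) = 126 - 70 = 56

56


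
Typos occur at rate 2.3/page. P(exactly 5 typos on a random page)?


Poisson(λ=2.3): P(X=5) = e^(-λ)×λ^k/k!
= e^(-2.3) × 2.3^5 / 5!
≈ 0.1002588437 × 64.36343 / 120 ≈ 0.053775

P(X=5) ≈ 0.053775 ≈ 5.38%


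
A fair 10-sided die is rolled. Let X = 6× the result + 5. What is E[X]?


E[die] = (1+10)/2 = 11/2
E[X] = 6×11/2 + 5 = 38

E[X] = 38


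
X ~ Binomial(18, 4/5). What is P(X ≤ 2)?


P(X ≤ 2) = Σ P(X=i) for i=0..2
P(X=0) = 1/3814697265625
P(X=1) = 72/3814697265625
P(X=2) = 2448/3814697265625
Sum = 2521/3814697265625

P(X ≤ 2) = 2521/3814697265625 ≈ 0.00%


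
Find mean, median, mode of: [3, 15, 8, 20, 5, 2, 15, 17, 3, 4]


Sorted: [2, 3, 3, 4, 5, 8, 15, 15, 17, 20]
Mean = 92/10 = 46/5
Median = 13/2
Freq: {3: 2, 15: 2, 8: 1, 20: 1, 5: 1, 2: 1, 17: 1, 4: 1}
Mode: [3, 15]

Mean=46/5, Median=13/2, Mode=[3, 15]


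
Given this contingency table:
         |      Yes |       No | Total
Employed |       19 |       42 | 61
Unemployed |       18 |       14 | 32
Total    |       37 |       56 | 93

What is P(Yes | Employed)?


P(Yes | Employed) = 19/(19+42) = 19/61

P(Yes|Employed) = 19/61 ≈ 31.15%


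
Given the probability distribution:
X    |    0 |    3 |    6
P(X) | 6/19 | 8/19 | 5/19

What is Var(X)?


E[X] = 54/19
E[X²] = 252/19
Var(X) = E[X²] - (E[X])² = 252/19 - 2916/361 = 1872/361

Var(X) = 1872/361 ≈ 5.1856


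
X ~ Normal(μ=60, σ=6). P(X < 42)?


z = (42-60)/6 = -3.0
P(Z < -3.0) = 0.0013

P(X < 42) ≈ 0.0013


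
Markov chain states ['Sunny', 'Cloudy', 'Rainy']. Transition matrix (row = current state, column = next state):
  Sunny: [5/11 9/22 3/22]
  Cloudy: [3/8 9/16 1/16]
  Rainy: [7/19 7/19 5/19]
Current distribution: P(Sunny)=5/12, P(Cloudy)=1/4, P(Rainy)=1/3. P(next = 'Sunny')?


P(next=Sunny) = Σᵢ P(now=i)×P(i→Sunny)
= 5/12×5/11 + 1/4×3/8 + 1/3×7/19
= 25/132 + 3/32 + 7/57 = 2715/6688

P = 2715/6688 ≈ 0.4060


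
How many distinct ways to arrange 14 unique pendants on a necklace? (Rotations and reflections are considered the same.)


Free circular arrangements: rotations and reflections both identified.
(n-1)!/2 = 13!/2 = 6227020800/2 = 3113510400

3113510400


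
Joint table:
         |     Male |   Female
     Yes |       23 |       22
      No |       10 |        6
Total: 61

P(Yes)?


P(Yes) = (23+22)/61 = 45/61

P(Yes) = 45/61 ≈ 73.77%


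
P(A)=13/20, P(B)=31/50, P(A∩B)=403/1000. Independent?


P(A)×P(B) = 403/1000
P(A∩B) = 403/1000
Equal ✓ → Independent

Yes, independent


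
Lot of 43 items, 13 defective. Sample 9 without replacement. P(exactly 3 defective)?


Hypergeometric: C(13,3)×C(30,6)/C(43,9)
= 286×593775/563921995 = 373230/1239389

P(X=3) = 373230/1239389 ≈ 30.11%


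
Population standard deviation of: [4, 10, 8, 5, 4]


Mean = 31/5
  (4-31/5)²=121/25
  (10-31/5)²=361/25
  (8-31/5)²=81/25
  (5-31/5)²=36/25
  (4-31/5)²=121/25
Σ(x-μ)² = 144/5
σ² = (144/5)/5 = 144/25

σ = √(144/25) ≈ 2.4000


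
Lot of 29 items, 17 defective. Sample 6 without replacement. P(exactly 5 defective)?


Hypergeometric: C(17,5)×C(12,1)/C(29,6)
= 6188×12/475020 = 68/435

P(X=5) = 68/435 ≈ 15.63%


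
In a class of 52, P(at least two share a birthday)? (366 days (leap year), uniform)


P(all different) = Π(366-i)/366 for i=0..51
= 0.022238
P(match) = 1 - 0.022238 = 0.977762

P ≈ 0.9778 ≈ 97.78%


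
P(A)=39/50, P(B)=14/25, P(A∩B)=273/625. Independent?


P(A)×P(B) = 273/625
P(A∩B) = 273/625
Equal ✓ → Independent

Yes, independent


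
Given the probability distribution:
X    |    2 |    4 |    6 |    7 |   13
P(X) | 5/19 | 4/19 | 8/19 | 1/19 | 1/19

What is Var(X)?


E[X] = 94/19
E[X²] = 590/19
Var(X) = E[X²] - (E[X])² = 590/19 - 8836/361 = 2374/361

Var(X) = 2374/361 ≈ 6.5762


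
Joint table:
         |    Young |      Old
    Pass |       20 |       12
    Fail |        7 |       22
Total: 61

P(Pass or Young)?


P(Pass∨Young) = P(Pass) + P(Young) - P(Pass∧Young)
= (32 + 27 - 20)/61 = 39/61

P = 39/61 ≈ 63.93%


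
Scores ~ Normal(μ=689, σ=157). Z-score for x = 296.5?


z = (x - μ)/σ = (296.5 - 689)/157 = -2.5

z = -2.5


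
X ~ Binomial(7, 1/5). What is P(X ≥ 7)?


P(X ≥ 7) = Σ P(X=i) for i=7..7
P(X=7) = 1/78125
Sum = 1/78125

P(X ≥ 7) = 1/78125 ≈ 0.00%


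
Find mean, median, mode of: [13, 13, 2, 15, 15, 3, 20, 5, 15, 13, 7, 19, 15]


Sorted: [2, 3, 5, 7, 13, 13, 13, 15, 15, 15, 15, 19, 20]
Mean = 155/13
Median = 13
Freq: {13: 3, 2: 1, 15: 4, 3: 1, 20: 1, 5: 1, 7: 1, 19: 1}
Mode: [15]

Mean=155/13, Median=13, Mode=15


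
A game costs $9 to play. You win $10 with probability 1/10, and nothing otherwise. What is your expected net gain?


E[gain] = (10-9)×1/10 + (-9)×9/10
= 1/10 - 81/10 = -8

Expected net gain = $-8 ≈ $-8.00


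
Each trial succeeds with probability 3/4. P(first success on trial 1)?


Geometric: P(X=1) = (1-p)^(k-1)×p = (1/4)^0×3/4 = 3/4

P(X=1) = 3/4 ≈ 75.00%


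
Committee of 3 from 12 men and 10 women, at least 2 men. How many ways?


Count by #men:
  2M,1W: C(12,2)×C(10,1)=660
  3M,0W: C(12,3)×C(10,0)=220
Total = 880

880


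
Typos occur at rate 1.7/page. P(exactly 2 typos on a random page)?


Poisson(λ=1.7): P(X=2) = e^(-λ)×λ^k/k!
= e^(-1.7) × 1.7^2 / 2!
≈ 0.1826835241 × 2.89 / 2 ≈ 0.263978

P(X=2) ≈ 0.263978 ≈ 26.40%


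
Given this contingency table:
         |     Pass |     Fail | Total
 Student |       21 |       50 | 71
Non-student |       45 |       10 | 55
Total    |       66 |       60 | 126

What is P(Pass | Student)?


P(Pass | Student) = 21/(21+50) = 21/71

P(Pass|Student) = 21/71 ≈ 29.58%


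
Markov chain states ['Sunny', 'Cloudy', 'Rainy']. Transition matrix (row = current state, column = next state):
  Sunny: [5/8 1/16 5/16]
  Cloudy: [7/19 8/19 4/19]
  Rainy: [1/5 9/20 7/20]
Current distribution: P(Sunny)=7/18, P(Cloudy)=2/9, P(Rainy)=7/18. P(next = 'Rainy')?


P(next=Rainy) = Σᵢ P(now=i)×P(i→Rainy)
= 7/18×5/16 + 2/9×4/19 + 7/18×7/20
= 35/288 + 8/171 + 49/360 = 8329/27360

P = 8329/27360 ≈ 0.3044


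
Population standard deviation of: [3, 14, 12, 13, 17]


Mean = 59/5
  (3-59/5)²=1936/25
  (14-59/5)²=121/25
  (12-59/5)²=1/25
  (13-59/5)²=36/25
  (17-59/5)²=676/25
Σ(x-μ)² = 554/5
σ² = (554/5)/5 = 554/25

σ = √(554/25) ≈ 4.7074


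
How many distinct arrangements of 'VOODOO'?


Letters: 6, freq: {'V': 1, 'O': 4, 'D': 1}
6!/(1!×4!×1!) = 720/24 = 30

30
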